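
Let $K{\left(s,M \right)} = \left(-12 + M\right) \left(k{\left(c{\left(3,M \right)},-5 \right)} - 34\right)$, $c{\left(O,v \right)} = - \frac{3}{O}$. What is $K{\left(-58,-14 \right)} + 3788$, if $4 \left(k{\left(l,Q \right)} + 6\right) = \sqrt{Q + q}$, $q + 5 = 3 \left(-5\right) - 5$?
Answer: $4828 - \frac{13 i \sqrt{30}}{2} \approx 4828.0 - 35.602 i$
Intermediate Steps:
$q = -25$ ($q = -5 + \left(3 \left(-5\right) - 5\right) = -5 - 20 = -25$)
$k{\left(l,Q \right)} = -6 + \frac{\sqrt{-25 + Q}}{4}$ ($k{\left(l,Q \right)} = -6 + \frac{\sqrt{Q - 25}}{4} = -6 + \frac{\sqrt{-25 + Q}}{4}$)
$K{\left(s,M \right)} = \left(-40 + \frac{i \sqrt{30}}{4}\right) \left(-12 + M\right)$ ($K{\left(s,M \right)} = \left(-12 + M\right) \left(\left(-6 + \frac{\sqrt{-25 - 5}}{4}\right) - 34\right) = \left(-12 + M\right) \left(\left(-6 + \frac{\sqrt{-30}}{4}\right) - 34\right) = \left(-12 + M\right) \left(\left(-6 + \frac{i \sqrt{30}}{4}\right) - 34\right) = \left(-12 + M\right) \left(-40 + \frac{i \sqrt{30}}{4}\right) = \left(-40 + \frac{i \sqrt{30}}{4}\right) \left(-12 + M\right)$)
$K{\left(-58,-14 \right)} + 3788 = \left(480 - -560 - 3 i \sqrt{30} + \frac{1}{4} i \left(-14\right) \sqrt{30}\right) + 3788 = \left(480 + 560 - 3 i \sqrt{30} - \frac{7 i \sqrt{30}}{2}\right) + 3788 = \left(1040 - \frac{13 i \sqrt{30}}{2}\right) + 3788 = 4828 - \frac{13 i \sqrt{30}}{2}$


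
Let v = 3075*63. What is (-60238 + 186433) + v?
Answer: 319920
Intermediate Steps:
v = 193725
(-60238 + 186433) + v = (-60238 + 186433) + 193725 = 126195 + 193725 = 319920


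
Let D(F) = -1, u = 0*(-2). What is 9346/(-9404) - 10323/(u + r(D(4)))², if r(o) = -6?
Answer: -2705943/9404 ≈ -287.74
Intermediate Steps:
u = 0
9346/(-9404) - 10323/(u + r(D(4)))² = 9346/(-9404) - 10323/(0 - 6)² = 9346*(-1/9404) - 10323/((-6)²) = -4673/4702 - 10323/36 = -4673/4702 - 10323*1/36 = -4673/4702 - 1147/4 = -2705943/9404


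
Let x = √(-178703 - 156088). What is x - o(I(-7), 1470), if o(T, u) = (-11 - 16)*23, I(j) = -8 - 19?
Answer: 621 + 3*I*√37199 ≈ 621.0 + 578.61*I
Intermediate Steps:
I(j) = -27
o(T, u) = -621 (o(T, u) = -27*23 = -621)
x = 3*I*√37199 (x = √(-334791) = 3*I*√37199 ≈ 578.61*I)
x - o(I(-7), 1470) = 3*I*√37199 - 1*(-621) = 3*I*√37199 + 621 = 621 + 3*I*√37199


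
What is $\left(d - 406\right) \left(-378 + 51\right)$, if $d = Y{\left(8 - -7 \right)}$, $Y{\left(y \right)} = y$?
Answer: $127857$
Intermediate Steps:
$d = 15$ ($d = 8 - -7 = 8 + 7 = 15$)
$\left(d - 406\right) \left(-378 + 51\right) = \left(15 - 406\right) \left(-378 + 51\right) = \left(-391\right) \left(-327\right) = 127857$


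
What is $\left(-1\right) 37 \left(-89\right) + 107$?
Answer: $3400$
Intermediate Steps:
$\left(-1\right) 37 \left(-89\right) + 107 = \left(-37\right) \left(-89\right) + 107 = 3293 + 107 = 3400$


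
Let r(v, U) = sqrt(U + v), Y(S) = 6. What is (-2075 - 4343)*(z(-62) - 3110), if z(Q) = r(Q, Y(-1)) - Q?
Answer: 19562064 - 12836*I*sqrt(14) ≈ 1.9562e+7 - 48028.0*I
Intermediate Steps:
z(Q) = sqrt(6 + Q) - Q
(-2075 - 4343)*(z(-62) - 3110) = (-2075 - 4343)*((sqrt(6 - 62) - 1*(-62)) - 3110) = -6418*((sqrt(-56) + 62) - 3110) = -6418*((2*I*sqrt(14) + 62) - 3110) = -6418*((62 + 2*I*sqrt(14)) - 3110) = -6418*(-3048 + 2*I*sqrt(14)) = 19562064 - 12836*I*sqrt(14)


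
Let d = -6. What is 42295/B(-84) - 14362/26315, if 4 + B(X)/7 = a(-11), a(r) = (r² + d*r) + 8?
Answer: 1093790931/35183155 ≈ 31.088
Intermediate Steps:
a(r) = 8 + r² - 6*r (a(r) = (r² - 6*r) + 8 = 8 + r² - 6*r)
B(X) = 1337 (B(X) = -28 + 7*(8 + (-11)² - 6*(-11)) = -28 + 7*(8 + 121 + 66) = -28 + 7*195 = -28 + 1365 = 1337)
42295/B(-84) - 14362/26315 = 42295/1337 - 14362/26315 = 1093790931/35183155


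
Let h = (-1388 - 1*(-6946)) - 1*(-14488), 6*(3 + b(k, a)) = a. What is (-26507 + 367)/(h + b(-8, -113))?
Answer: -31368/24029 ≈ -1.3054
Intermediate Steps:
b(k, a) = -3 + a/6
h = 20046 (h = (-1388 + 6946) + 14488 = 5558 + 14488 = 20046)
(-26507 + 367)/(h + b(-8, -113)) = (-26507 + 367)/(20046 + (-3 + (⅙)*(-113))) = -26140/(20046 + (-3 - 113/6)) = -26140/(20046 - 131/6) = -26140/120145/6 = -26140*6/120145 = -31368/24029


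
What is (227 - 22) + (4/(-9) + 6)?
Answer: 1895/9 ≈ 210.56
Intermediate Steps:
(227 - 22) + (4/(-9) + 6) = 205 + (4*(-1/9) + 6) = 205 + (-4/9 + 6) = 205 + 50/9 = 1895/9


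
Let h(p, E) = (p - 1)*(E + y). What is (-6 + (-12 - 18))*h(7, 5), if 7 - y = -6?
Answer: -3888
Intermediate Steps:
y = 13 (y = 7 - 1*(-6) = 7 + 6 = 13)
h(p, E) = (-1 + p)*(13 + E) (h(p, E) = (p - 1)*(E + 13) = (-1 + p)*(13 + E))
(-6 + (-12 - 18))*h(7, 5) = (-6 + (-12 - 18))*(-13 - 1*5 + 13*7 + 5*7) = (-6 - 30)*(-13 - 5 + 91 + 35) = -36*108 = -3888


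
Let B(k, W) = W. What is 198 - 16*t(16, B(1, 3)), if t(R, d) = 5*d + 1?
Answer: -58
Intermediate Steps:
t(R, d) = 1 + 5*d
198 - 16*t(16, B(1, 3)) = 198 - 16*(1 + 5*3) = 198 - 16*(1 + 15) = 198 - 16*16 = 198 - 256 = -58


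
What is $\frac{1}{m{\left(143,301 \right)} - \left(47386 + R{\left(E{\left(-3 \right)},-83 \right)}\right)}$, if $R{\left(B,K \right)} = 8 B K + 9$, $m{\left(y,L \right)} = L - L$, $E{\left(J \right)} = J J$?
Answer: $- \frac{1}{41419} \approx -2.4144 \cdot 10^{-5}$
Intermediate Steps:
$E{\left(J \right)} = J^{2}$
$m{\left(y,L \right)} = 0$
$R{\left(B,K \right)} = 9 + 8 B K$ ($R{\left(B,K \right)} = 8 B K + 9 = 9 + 8 B K$)
$\frac{1}{m{\left(143,301 \right)} - \left(47386 + R{\left(E{\left(-3 \right)},-83 \right)}\right)} = \frac{1}{0 - \left(47395 + 8 \left(-3\right)^{2} \left(-83\right)\right)} = \frac{1}{0 - \left(47395 + 8 \cdot 9 \left(-83\right)\right)} = \frac{1}{0 - 41419} = \frac{1}{-41419} = - \frac{1}{41419}$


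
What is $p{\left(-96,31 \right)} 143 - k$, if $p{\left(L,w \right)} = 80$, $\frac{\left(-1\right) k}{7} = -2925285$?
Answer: $-20465555$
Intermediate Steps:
$k = 20476995$ ($k = \left(-7\right) \left(-2925285\right) = 20476995$)
$p{\left(-96,31 \right)} 143 - k = 80 \cdot 143 - 20476995 = 11440 - 20476995 = -20465555$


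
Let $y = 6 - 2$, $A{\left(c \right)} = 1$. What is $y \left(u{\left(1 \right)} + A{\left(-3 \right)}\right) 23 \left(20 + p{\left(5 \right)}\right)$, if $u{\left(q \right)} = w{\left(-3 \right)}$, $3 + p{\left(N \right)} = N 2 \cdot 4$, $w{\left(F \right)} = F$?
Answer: $-10488$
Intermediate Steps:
$p{\left(N \right)} = -3 + 8 N$ ($p{\left(N \right)} = -3 + N 2 \cdot 4 = -3 + 2 N 4 = -3 + 8 N$)
$y = 4$
$u{\left(q \right)} = -3$
$y \left(u{\left(1 \right)} + A{\left(-3 \right)}\right) 23 \left(20 + p{\left(5 \right)}\right) = 4 \left(-3 + 1\right) 23 \left(20 + \left(-3 + 8 \cdot 5\right)\right) = 4 \left(-2\right) 23 \left(20 + \left(-3 + 40\right)\right) = - 8 \cdot 23 \left(20 + 37\right) = - 8 \cdot 23 \cdot 57 = \left(-8\right) 1311 = -10488$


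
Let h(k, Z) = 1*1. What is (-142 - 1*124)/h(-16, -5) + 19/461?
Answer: -122607/461 ≈ -265.96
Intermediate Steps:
h(k, Z) = 1
(-142 - 1*124)/h(-16, -5) + 19/461 = (-142 - 1*124)/1 + 19/461 = (-142 - 124)*1 + 19*(1/461) = -266*1 + 19/461 = -266 + 19/461 = -122607/461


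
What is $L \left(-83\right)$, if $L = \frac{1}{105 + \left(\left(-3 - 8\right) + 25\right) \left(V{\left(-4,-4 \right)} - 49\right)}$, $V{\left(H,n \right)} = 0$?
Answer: $\frac{1}{7} \approx 0.14286$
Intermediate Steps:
$L = - \frac{1}{581}$ ($L = \frac{1}{105 + \left(\left(-3 - 8\right) + 25\right) \left(0 - 49\right)} = \frac{1}{105 + \left(\left(-3 - 8\right) + 25\right) \left(-49\right)} = \frac{1}{105 + \left(-11 + 25\right) \left(-49\right)} = \frac{1}{105 + 14 \left(-49\right)} = \frac{1}{105 - 686} = \frac{1}{-581} = - \frac{1}{581} \approx -0.0017212$)
$L \left(-83\right) = \left(- \frac{1}{581}\right) \left(-83\right) = \frac{1}{7}$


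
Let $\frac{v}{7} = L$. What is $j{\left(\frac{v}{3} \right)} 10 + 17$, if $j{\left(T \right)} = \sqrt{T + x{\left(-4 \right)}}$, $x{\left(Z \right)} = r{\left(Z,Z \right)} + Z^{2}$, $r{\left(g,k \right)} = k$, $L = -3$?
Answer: $17 + 10 \sqrt{5} \approx 39.361$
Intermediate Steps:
$v = -21$ ($v = 7 \left(-3\right) = -21$)
$x{\left(Z \right)} = Z + Z^{2}$
$j{\left(T \right)} = \sqrt{12 + T}$ ($j{\left(T \right)} = \sqrt{T - 4 \left(1 - 4\right)} = \sqrt{T - -12} = \sqrt{T + 12} = \sqrt{12 + T}$)
$j{\left(\frac{v}{3} \right)} 10 + 17 = \sqrt{12 - \frac{21}{3}} \cdot 10 + 17 = \sqrt{12 - 7} \cdot 10 + 17 = \sqrt{5} \cdot 10 + 17 = 10 \sqrt{5} + 17 = 17 + 10 \sqrt{5}$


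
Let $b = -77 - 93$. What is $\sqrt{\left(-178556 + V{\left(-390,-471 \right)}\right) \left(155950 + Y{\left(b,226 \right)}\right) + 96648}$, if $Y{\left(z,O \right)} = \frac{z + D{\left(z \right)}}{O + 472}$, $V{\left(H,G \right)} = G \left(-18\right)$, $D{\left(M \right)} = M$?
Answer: $\frac{64 i \sqrt{788717516722}}{349} \approx 1.6286 \cdot 10^{5} i$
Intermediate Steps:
$V{\left(H,G \right)} = - 18 G$
$b = -170$
$Y{\left(z,O \right)} = \frac{2 z}{472 + O}$ ($Y{\left(z,O \right)} = \frac{z + z}{O + 472} = \frac{2 z}{472 + O}$)
$\sqrt{\left(-178556 + V{\left(-390,-471 \right)}\right) \left(155950 + Y{\left(b,226 \right)}\right) + 96648} = \sqrt{\left(-178556 - -8478\right) \left(155950 + 2 \left(-170\right) \frac{1}{472 + 226}\right) + 96648} = \sqrt{\left(-178556 + 8478\right) \left(155950 + 2 \left(-170\right) \frac{1}{698}\right) + 96648} = \sqrt{- 170078 \left(155950 + 2 \left(-170\right) \frac{1}{698}\right) + 96648} = \sqrt{- 170078 \left(155950 - \frac{170}{349}\right) + 96648} = \sqrt{\left(-170078\right) \frac{54426380}{349} + 96648} = \sqrt{- \frac{9256729857640}{349} + 96648} = \sqrt{- \frac{9256696127488}{349}} = \frac{64 i \sqrt{788717516722}}{349}$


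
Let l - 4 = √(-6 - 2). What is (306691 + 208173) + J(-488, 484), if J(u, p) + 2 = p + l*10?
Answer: 515386 + 20*I*√2 ≈ 5.1539e+5 + 28.284*I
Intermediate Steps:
l = 4 + 2*I*√2 (l = 4 + √(-6 - 2) = 4 + √(-8) = 4 + 2*I*√2 ≈ 4.0 + 2.8284*I)
J(u, p) = 38 + p + 20*I*√2 (J(u, p) = -2 + (p + (4 + 2*I*√2)*10) = -2 + (p + (40 + 20*I*√2)) = -2 + (40 + p + 20*I*√2) = 38 + p + 20*I*√2)
(306691 + 208173) + J(-488, 484) = (306691 + 208173) + (38 + 484 + 20*I*√2) = 514864 + (522 + 20*I*√2) = 515386 + 20*I*√2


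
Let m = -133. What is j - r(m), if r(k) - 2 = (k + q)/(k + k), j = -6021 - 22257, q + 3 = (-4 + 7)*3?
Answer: -7522607/266 ≈ -28280.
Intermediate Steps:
q = 6 (q = -3 + (-4 + 7)*3 = -3 + 3*3 = -3 + 9 = 6)
j = -28278
r(k) = 2 + (6 + k)/(2*k) (r(k) = 2 + (k + 6)/(k + k) = 2 + (6 + k)/((2*k)) = 2 + (6 + k)*(1/(2*k)) = 2 + (6 + k)/(2*k))
j - r(m) = -28278 - (5/2 + 3/(-133)) = -28278 - (5/2 + 3*(-1/133)) = -28278 - (5/2 - 3/133) = -28278 - 1*659/266 = -28278 - 659/266 = -7522607/266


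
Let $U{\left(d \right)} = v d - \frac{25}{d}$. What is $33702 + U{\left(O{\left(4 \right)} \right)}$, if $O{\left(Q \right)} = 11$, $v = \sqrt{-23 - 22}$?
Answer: $\frac{370697}{11} + 33 i \sqrt{5} \approx 33700.0 + 73.79 i$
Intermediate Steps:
$v = 3 i \sqrt{5}$ ($v = \sqrt{-45} = 3 i \sqrt{5} \approx 6.7082 i$)
$U{\left(d \right)} = - \frac{25}{d} + 3 i d \sqrt{5}$ ($U{\left(d \right)} = 3 i \sqrt{5} d - \frac{25}{d} = 3 i d \sqrt{5} - \frac{25}{d} = - \frac{25}{d} + 3 i d \sqrt{5}$)
$33702 + U{\left(O{\left(4 \right)} \right)} = 33702 + \left(- \frac{25}{11} + 3 i 11 \sqrt{5}\right) = 33702 + \left(\left(-25\right) \frac{1}{11} + 33 i \sqrt{5}\right) = 33702 - \left(\frac{25}{11} - 33 i \sqrt{5}\right) = \frac{370697}{11} + 33 i \sqrt{5}$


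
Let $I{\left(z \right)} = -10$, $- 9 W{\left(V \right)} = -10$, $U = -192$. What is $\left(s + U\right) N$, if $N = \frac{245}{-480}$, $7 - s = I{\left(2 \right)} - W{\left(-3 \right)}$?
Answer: $\frac{76685}{864} \approx 88.756$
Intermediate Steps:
$W{\left(V \right)} = \frac{10}{9}$ ($W{\left(V \right)} = \left(- \frac{1}{9}\right) \left(-10\right) = \frac{10}{9}$)
$s = \frac{163}{9}$ ($s = 7 - \left(-10 - \frac{10}{9}\right) = 7 - - \frac{100}{9} = 7 + \frac{100}{9} = \frac{163}{9} \approx 18.111$)
$N = - \frac{49}{96}$ ($N = 245 \left(- \frac{1}{480}\right) = - \frac{49}{96} \approx -0.51042$)
$\left(s + U\right) N = \left(\frac{163}{9} - 192\right) \left(- \frac{49}{96}\right) = \left(- \frac{1565}{9}\right) \left(- \frac{49}{96}\right) = \frac{76685}{864}$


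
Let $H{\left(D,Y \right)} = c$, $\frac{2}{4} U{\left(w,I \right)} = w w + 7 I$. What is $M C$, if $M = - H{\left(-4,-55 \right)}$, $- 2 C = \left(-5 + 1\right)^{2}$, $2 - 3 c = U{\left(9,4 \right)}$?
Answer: $-576$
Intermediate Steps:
$U{\left(w,I \right)} = 2 w^{2} + 14 I$ ($U{\left(w,I \right)} = 2 \left(w w + 7 I\right) = 2 \left(w^{2} + 7 I\right) = 2 w^{2} + 14 I$)
$c = -72$ ($c = \frac{2}{3} - \frac{2 \cdot 9^{2} + 14 \cdot 4}{3} = \frac{2}{3} - \frac{2 \cdot 81 + 56}{3} = \frac{2}{3} - \frac{162 + 56}{3} = \frac{2}{3} - \frac{218}{3} = -72$)
$H{\left(D,Y \right)} = -72$
$C = -8$ ($C = - \frac{\left(-5 + 1\right)^{2}}{2} = - \frac{\left(-4\right)^{2}}{2} = \left(- \frac{1}{2}\right) 16 = -8$)
$M = 72$ ($M = \left(-1\right) \left(-72\right) = 72$)
$M C = 72 \left(-8\right) = -576$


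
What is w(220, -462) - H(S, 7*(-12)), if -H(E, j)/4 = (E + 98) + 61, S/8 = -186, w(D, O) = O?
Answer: -5778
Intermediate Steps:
S = -1488 (S = 8*(-186) = -1488)
H(E, j) = -636 - 4*E (H(E, j) = -4*((E + 98) + 61) = -4*((98 + E) + 61) = -4*(159 + E) = -636 - 4*E)
w(220, -462) - H(S, 7*(-12)) = -462 - (-636 - 4*(-1488)) = -462 - (-636 + 5952) = -462 - 1*5316 = -462 - 5316 = -5778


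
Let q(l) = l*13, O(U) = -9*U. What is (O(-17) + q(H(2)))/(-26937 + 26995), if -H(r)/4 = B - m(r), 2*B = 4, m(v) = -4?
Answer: -159/58 ≈ -2.7414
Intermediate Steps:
B = 2 (B = (½)*4 = 2)
H(r) = -24 (H(r) = -4*(2 - 1*(-4)) = -4*(2 + 4) = -4*6 = -24)
q(l) = 13*l
(O(-17) + q(H(2)))/(-26937 + 26995) = (-9*(-17) + 13*(-24))/(-26937 + 26995) = (153 - 312)/58 = -159*1/58 = -159/58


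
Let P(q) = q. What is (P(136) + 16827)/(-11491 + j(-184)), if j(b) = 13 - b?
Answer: -16963/11294 ≈ -1.5019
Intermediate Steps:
(P(136) + 16827)/(-11491 + j(-184)) = (136 + 16827)/(-11491 + (13 - 1*(-184))) = 16963/(-11491 + (13 + 184)) = 16963/(-11491 + 197) = 16963/(-11294) = 16963*(-1/11294) = -16963/11294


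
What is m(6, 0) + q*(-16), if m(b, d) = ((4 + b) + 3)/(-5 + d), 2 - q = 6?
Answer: 307/5 ≈ 61.400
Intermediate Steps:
q = -4 (q = 2 - 1*6 = 2 - 6 = -4)
m(b, d) = (7 + b)/(-5 + d)
m(6, 0) + q*(-16) = (7 + 6)/(-5 + 0) - 4*(-16) = 13/(-5) + 64 = -⅕*13 + 64 = -13/5 + 64 = 307/5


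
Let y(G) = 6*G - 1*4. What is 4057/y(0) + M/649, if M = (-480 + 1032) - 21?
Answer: -44591/44 ≈ -1013.4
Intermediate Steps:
M = 531 (M = 552 - 21 = 531)
y(G) = -4 + 6*G (y(G) = 6*G - 4 = -4 + 6*G)
4057/y(0) + M/649 = 4057/(-4 + 6*0) + 531/649 = 4057/(-4 + 0) + 531*(1/649) = 4057/(-4) + 9/11 = 4057*(-¼) + 9/11 = -4057/4 + 9/11 = -44591/44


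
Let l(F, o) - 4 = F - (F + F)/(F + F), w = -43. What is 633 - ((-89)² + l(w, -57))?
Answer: -7248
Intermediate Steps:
l(F, o) = 3 + F (l(F, o) = 4 + (F - (F + F)/(F + F)) = 4 + (F - 2*F/(2*F)) = 4 + (F - 2*F*1/(2*F)) = 4 + (F - 1*1) = 4 + (F - 1) = 4 + (-1 + F) = 3 + F)
633 - ((-89)² + l(w, -57)) = 633 - ((-89)² + (3 - 43)) = 633 - (7921 - 40) = 633 - 1*7881 = 633 - 7881 = -7248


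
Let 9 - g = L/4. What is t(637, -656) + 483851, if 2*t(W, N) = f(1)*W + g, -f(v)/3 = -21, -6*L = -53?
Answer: 24188155/48 ≈ 5.0392e+5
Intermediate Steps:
L = 53/6 (L = -⅙*(-53) = 53/6 ≈ 8.8333)
f(v) = 63 (f(v) = -3*(-21) = 63)
g = 163/24 (g = 9 - 53/(6*4) = 9 - 1*53/24 = 9 - 53/24 = 163/24 ≈ 6.7917)
t(W, N) = 163/48 + 63*W/2 (t(W, N) = (63*W + 163/24)/2 = (163/24 + 63*W)/2 = 163/48 + 63*W/2)
t(637, -656) + 483851 = (163/48 + (63/2)*637) + 483851 = (163/48 + 40131/2) + 483851 = 963307/48 + 483851 = 24188155/48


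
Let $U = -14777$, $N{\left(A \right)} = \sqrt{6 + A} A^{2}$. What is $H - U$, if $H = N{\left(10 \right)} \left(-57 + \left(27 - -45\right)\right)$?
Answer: $20777$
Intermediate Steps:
$N{\left(A \right)} = A^{2} \sqrt{6 + A}$
$H = 6000$ ($H = 10^{2} \sqrt{6 + 10} \left(-57 + \left(27 - -45\right)\right) = 100 \sqrt{16} \left(-57 + \left(27 + 45\right)\right) = 100 \cdot 4 \left(-57 + 72\right) = 400 \cdot 15 = 6000$)
$H - U = 6000 - -14777 = 6000 + 14777 = 20777$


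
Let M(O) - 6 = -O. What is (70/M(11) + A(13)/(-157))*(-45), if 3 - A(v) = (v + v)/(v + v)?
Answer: 99000/157 ≈ 630.57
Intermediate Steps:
A(v) = 2 (A(v) = 3 - (v + v)/(v + v) = 3 - 2*v/(2*v) = 3 - 2*v*1/(2*v) = 3 - 1*1 = 3 - 1 = 2)
M(O) = 6 - O
(70/M(11) + A(13)/(-157))*(-45) = (70/(6 - 1*11) + 2/(-157))*(-45) = (70/(6 - 11) + 2*(-1/157))*(-45) = (70/(-5) - 2/157)*(-45) = (70*(-⅕) - 2/157)*(-45) = (-14 - 2/157)*(-45) = -2200/157*(-45) = 99000/157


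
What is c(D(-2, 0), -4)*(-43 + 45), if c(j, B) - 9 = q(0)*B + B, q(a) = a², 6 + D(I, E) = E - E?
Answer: 10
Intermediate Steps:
D(I, E) = -6 (D(I, E) = -6 + (E - E) = -6 + 0 = -6)
c(j, B) = 9 + B (c(j, B) = 9 + (0²*B + B) = 9 + (0*B + B) = 9 + (0 + B) = 9 + B)
c(D(-2, 0), -4)*(-43 + 45) = (9 - 4)*(-43 + 45) = 5*2 = 10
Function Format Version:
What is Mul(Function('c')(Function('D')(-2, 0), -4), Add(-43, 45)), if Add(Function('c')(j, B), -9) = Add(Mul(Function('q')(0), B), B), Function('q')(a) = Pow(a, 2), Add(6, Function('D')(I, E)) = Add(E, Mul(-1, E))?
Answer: 10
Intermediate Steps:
Function('D')(I, E) = -6 (Function('D')(I, E) = Add(-6, Add(E, Mul(-1, E))) = Add(-6, 0) = -6)
Function('c')(j, B) = Add(9, B) (Function('c')(j, B) = Add(9, Add(Mul(Pow(0, 2), B), B)) = Add(9, Add(Mul(0, B), B)) = Add(9, Add(0, B)) = Add(9, B))
Mul(Function('c')(Function('D')(-2, 0), -4), Add(-43, 45)) = Mul(Add(9, -4), Add(-43, 45)) = Mul(5, 2) = 10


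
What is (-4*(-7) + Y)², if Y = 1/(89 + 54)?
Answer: 16040025/20449 ≈ 784.39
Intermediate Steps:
Y = 1/143 ≈ 0.0069930
(-4*(-7) + Y)² = (-4*(-7) + 1/143)² = (28 + 1/143)² = (4005/143)² = 16040025/20449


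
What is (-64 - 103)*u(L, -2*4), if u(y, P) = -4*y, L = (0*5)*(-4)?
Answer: 0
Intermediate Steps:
L = 0 (L = 0*(-4) = 0)
(-64 - 103)*u(L, -2*4) = (-64 - 103)*(-4*0) = -167*0 = 0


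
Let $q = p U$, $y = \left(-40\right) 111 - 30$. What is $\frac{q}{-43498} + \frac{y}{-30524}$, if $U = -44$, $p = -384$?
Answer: $- \frac{6178797}{25533326} \approx -0.24199$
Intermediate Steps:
$y = -4470$ ($y = -4440 - 30 = -4470$)
$q = 16896$ ($q = \left(-384\right) \left(-44\right) = 16896$)
$\frac{q}{-43498} + \frac{y}{-30524} = \frac{16896}{-43498} - \frac{4470}{-30524} = 16896 \left(- \frac{1}{43498}\right) - - \frac{2235}{15262} = - \frac{8448}{21749} + \frac{2235}{15262} = - \frac{6178797}{25533326}$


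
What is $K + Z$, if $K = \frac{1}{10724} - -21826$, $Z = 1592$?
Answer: $\frac{251134633}{10724} \approx 23418.0$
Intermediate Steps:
$K = \frac{234062025}{10724}$ ($K = \frac{1}{10724} + 21826 = \frac{234062025}{10724} \approx 21826.0$)
$K + Z = \frac{234062025}{10724} + 1592 = \frac{251134633}{10724}$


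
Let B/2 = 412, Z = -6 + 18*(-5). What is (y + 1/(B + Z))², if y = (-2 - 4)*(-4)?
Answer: 305305729/529984 ≈ 576.07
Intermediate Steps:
Z = -96 (Z = -6 - 90 = -96)
B = 824 (B = 2*412 = 824)
y = 24 (y = -6*(-4) = 24)
(y + 1/(B + Z))² = (24 + 1/(824 - 96))² = (24 + 1/728)² = (17473/728)² = 305305729/529984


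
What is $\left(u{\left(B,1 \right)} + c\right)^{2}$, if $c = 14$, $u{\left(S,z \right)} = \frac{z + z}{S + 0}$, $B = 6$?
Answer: $\frac{1849}{9} \approx 205.44$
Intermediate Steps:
$u{\left(S,z \right)} = \frac{2 z}{S}$
$\left(u{\left(B,1 \right)} + c\right)^{2} = \left(2 \cdot 1 \cdot \frac{1}{6} + 14\right)^{2} = \left(\frac{1}{3} + 14\right)^{2} = \left(\frac{43}{3}\right)^{2} = \frac{1849}{9}$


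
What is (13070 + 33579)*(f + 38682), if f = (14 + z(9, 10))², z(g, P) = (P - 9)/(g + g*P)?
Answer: 17775417233099/9801 ≈ 1.8136e+9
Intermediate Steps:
z(g, P) = (-9 + P)/(g + P*g)
f = 1923769/9801 (f = (14 + (-9 + 10)/(9*(1 + 10)))² = (14 + (⅑)*1/11)² = (14 + (⅑)*(1/11)*1)² = (14 + 1/99)² = (1387/99)² = 1923769/9801 ≈ 196.28)
(13070 + 33579)*(f + 38682) = (13070 + 33579)*(1923769/9801 + 38682) = 46649*(381046051/9801) = 17775417233099/9801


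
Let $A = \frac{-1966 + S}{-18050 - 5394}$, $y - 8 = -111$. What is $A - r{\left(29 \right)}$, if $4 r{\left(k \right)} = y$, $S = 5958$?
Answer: $\frac{599691}{23444} \approx 25.58$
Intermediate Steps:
$y = -103$ ($y = 8 - 111 = -103$)
$r{\left(k \right)} = - \frac{103}{4}$ ($r{\left(k \right)} = \frac{1}{4} \left(-103\right) = - \frac{103}{4}$)
$A = - \frac{998}{5861}$ ($A = \frac{-1966 + 5958}{-18050 - 5394} = \frac{3992}{-23444} = 3992 \left(- \frac{1}{23444}\right) = - \frac{998}{5861} \approx -0.17028$)
$A - r{\left(29 \right)} = - \frac{998}{5861} - - \frac{103}{4} = - \frac{998}{5861} + \frac{103}{4} = \frac{599691}{23444}$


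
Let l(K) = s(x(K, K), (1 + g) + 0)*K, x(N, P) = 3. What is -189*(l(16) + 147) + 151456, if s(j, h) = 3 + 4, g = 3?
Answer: 102505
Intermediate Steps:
s(j, h) = 7
l(K) = 7*K
-189*(l(16) + 147) + 151456 = -189*(7*16 + 147) + 151456 = -189*(112 + 147) + 151456 = -189*259 + 151456 = -48951 + 151456 = 102505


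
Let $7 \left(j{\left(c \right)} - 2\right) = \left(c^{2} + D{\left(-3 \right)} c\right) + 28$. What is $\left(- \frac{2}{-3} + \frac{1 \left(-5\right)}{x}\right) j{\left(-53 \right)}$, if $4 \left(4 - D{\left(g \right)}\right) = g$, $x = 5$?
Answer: $- \frac{10397}{84} \approx -123.77$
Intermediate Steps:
$D{\left(g \right)} = 4 - \frac{g}{4}$
$j{\left(c \right)} = 6 + \frac{c^{2}}{7} + \frac{19 c}{28}$ ($j{\left(c \right)} = 2 + \frac{\left(c^{2} + \left(4 - - \frac{3}{4}\right) c\right) + 28}{7} = 2 + \frac{\left(c^{2} + \left(4 + \frac{3}{4}\right) c\right) + 28}{7} = 2 + \frac{\left(c^{2} + \frac{19 c}{4}\right) + 28}{7} = 2 + \frac{28 + c^{2} + \frac{19 c}{4}}{7} = 2 + \left(4 + \frac{c^{2}}{7} + \frac{19 c}{28}\right) = 6 + \frac{c^{2}}{7} + \frac{19 c}{28}$)
$\left(- \frac{2}{-3} + \frac{1 \left(-5\right)}{x}\right) j{\left(-53 \right)} = \left(- \frac{2}{-3} + \frac{1 \left(-5\right)}{5}\right) \left(6 + \frac{\left(-53\right)^{2}}{7} + \frac{19}{28} \left(-53\right)\right) = \left(\left(-2\right) \left(- \frac{1}{3}\right) - 1\right) \left(6 + \frac{1}{7} \cdot 2809 - \frac{1007}{28}\right) = \left(\frac{2}{3} - 1\right) \left(6 + \frac{2809}{7} - \frac{1007}{28}\right) = \left(- \frac{1}{3}\right) \frac{10397}{28} = - \frac{10397}{84}$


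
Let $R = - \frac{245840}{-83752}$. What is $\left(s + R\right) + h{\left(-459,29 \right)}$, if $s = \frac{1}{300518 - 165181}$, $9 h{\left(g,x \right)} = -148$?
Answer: $- \frac{9066448607}{671136183} \approx -13.509$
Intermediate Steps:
$h{\left(g,x \right)} = - \frac{148}{9}$ ($h{\left(g,x \right)} = \frac{1}{9} \left(-148\right) = - \frac{148}{9}$)
$R = \frac{30730}{10469}$ ($R = \left(-245840\right) \left(- \frac{1}{83752}\right) = \frac{30730}{10469} \approx 2.9353$)
$s = \frac{1}{135337} \approx 7.389 \cdot 10^{-6}$
$\left(s + R\right) + h{\left(-459,29 \right)} = \left(\frac{1}{135337} + \frac{30730}{10469}\right) - \frac{148}{9} = \frac{218890341}{74570687} - \frac{148}{9} = - \frac{9066448607}{671136183}$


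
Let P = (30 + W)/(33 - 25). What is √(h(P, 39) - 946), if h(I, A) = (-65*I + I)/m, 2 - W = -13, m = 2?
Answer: I*√1126 ≈ 33.556*I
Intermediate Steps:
W = 15 (W = 2 - 1*(-13) = 2 + 13 = 15)
P = 45/8 (P = (30 + 15)/(33 - 25) = 45/8 ≈ 5.6250)
h(I, A) = -32*I (h(I, A) = (-65*I + I)/2 = -64*I*(½) = -32*I)
√(h(P, 39) - 946) = √(-32*45/8 - 946) = √(-180 - 946) = √(-1126) = I*√1126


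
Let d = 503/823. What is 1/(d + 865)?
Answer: 823/712398 ≈ 0.0011553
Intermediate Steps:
d = 503/823 (d = 503*(1/823) = 503/823 ≈ 0.61118)
1/(d + 865) = 1/(503/823 + 865) = 1/(712398/823) = 823/712398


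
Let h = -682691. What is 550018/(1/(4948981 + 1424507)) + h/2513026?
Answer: 8809495881416701693/2513026 ≈ 3.5055e+12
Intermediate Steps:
550018/(1/(4948981 + 1424507)) + h/2513026 = 550018/(1/(4948981 + 1424507)) - 682691/2513026 = 550018/(1/6373488) - 682691*1/2513026 = 550018/(1/6373488) - 682691/2513026 = 550018*6373488 - 682691/2513026 = 3505533122784 - 682691/2513026 = 8809495881416701693/2513026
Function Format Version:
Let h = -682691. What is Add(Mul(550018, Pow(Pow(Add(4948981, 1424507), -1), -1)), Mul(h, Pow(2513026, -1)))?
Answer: Rational(8809495881416701693, 2513026) ≈ 3.5055e+12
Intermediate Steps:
Add(Mul(550018, Pow(Pow(Add(4948981, 1424507), -1), -1)), Mul(h, Pow(2513026, -1))) = Add(Mul(550018, Pow(Pow(Add(4948981, 1424507), -1), -1)), Mul(-682691, Pow(2513026, -1))) = Add(Mul(550018, Pow(Pow(6373488, -1), -1)), Mul(-682691, Rational(1, 2513026))) = Add(Mul(550018, Pow(Rational(1, 6373488), -1)), Rational(-682691, 2513026)) = Add(Mul(550018, 6373488), Rational(-682691, 2513026)) = Add(3505533122784, Rational(-682691, 2513026)) = Rational(8809495881416701693, 2513026)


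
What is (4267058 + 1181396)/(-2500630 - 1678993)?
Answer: -5448454/4179623 ≈ -1.3036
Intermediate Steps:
(4267058 + 1181396)/(-2500630 - 1678993) = 5448454/(-4179623) = 5448454*(-1/4179623) = -5448454/4179623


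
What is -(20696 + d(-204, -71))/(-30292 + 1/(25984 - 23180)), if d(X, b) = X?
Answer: 57459568/84938767 ≈ 0.67648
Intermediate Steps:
-(20696 + d(-204, -71))/(-30292 + 1/(25984 - 23180)) = -(20696 - 204)/(-30292 + 1/(25984 - 23180)) = -20492/(-30292 + 1/2804) = -20492/(-84938767/2804) = -20492*(-2804)/84938767 = -1*(-57459568/84938767) = 57459568/84938767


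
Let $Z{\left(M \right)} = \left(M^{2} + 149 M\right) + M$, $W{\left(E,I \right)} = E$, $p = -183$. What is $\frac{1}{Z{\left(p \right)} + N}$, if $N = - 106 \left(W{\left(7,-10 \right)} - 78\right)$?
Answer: $\frac{1}{13565} \approx 7.3719 \cdot 10^{-5}$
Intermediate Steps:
$Z{\left(M \right)} = M^{2} + 150 M$
$N = 7526$ ($N = - 106 \left(7 - 78\right) = \left(-106\right) \left(-71\right) = 7526$)
$\frac{1}{Z{\left(p \right)} + N} = \frac{1}{- 183 \left(150 - 183\right) + 7526} = \frac{1}{\left(-183\right) \left(-33\right) + 7526} = \frac{1}{6039 + 7526} = \frac{1}{13565}$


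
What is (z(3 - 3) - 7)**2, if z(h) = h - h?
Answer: 49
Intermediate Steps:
z(h) = 0
(z(3 - 3) - 7)**2 = (0 - 7)**2 = (-7)**2 = 49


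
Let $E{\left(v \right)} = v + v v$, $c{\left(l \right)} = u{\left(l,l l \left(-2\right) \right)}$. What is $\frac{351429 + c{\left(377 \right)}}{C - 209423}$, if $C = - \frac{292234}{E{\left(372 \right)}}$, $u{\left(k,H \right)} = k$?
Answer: $- \frac{24407596668}{14529495011} \approx -1.6799$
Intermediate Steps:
$c{\left(l \right)} = l$
$E{\left(v \right)} = v + v^{2}$
$C = - \frac{146117}{69378}$ ($C = - \frac{292234}{372 \left(1 + 372\right)} = - \frac{292234}{372 \cdot 373} = - \frac{292234}{138756} = \left(-292234\right) \frac{1}{138756} = - \frac{146117}{69378} \approx -2.1061$)
$\frac{351429 + c{\left(377 \right)}}{C - 209423} = \frac{351429 + 377}{- \frac{146117}{69378} - 209423} = \frac{351806}{- \frac{14529495011}{69378}} = 351806 \left(- \frac{69378}{14529495011}\right) = - \frac{24407596668}{14529495011}$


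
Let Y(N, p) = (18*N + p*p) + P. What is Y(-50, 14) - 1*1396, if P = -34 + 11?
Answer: -2123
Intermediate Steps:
P = -23
Y(N, p) = -23 + p² + 18*N (Y(N, p) = (18*N + p*p) - 23 = (18*N + p²) - 23 = (p² + 18*N) - 23 = -23 + p² + 18*N)
Y(-50, 14) - 1*1396 = (-23 + 14² + 18*(-50)) - 1*1396 = (-23 + 196 - 900) - 1396 = -727 - 1396 = -2123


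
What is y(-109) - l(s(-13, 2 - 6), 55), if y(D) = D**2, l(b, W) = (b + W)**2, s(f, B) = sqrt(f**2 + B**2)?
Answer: 8671 - 110*sqrt(185) ≈ 7174.8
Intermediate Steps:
s(f, B) = sqrt(B**2 + f**2)
l(b, W) = (W + b)**2
y(-109) - l(s(-13, 2 - 6), 55) = (-109)**2 - (55 + sqrt((2 - 6)**2 + (-13)**2))**2 = 11881 - (55 + sqrt((-4)**2 + 169))**2 = 11881 - (55 + sqrt(16 + 169))**2 = 11881 - (55 + sqrt(185))**2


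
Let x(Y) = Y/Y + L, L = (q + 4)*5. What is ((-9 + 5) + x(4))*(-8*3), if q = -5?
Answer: 192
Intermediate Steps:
L = -5 (L = (-5 + 4)*5 = -1*5 = -5)
x(Y) = -4 (x(Y) = Y/Y - 5 = 1 - 5 = -4)
((-9 + 5) + x(4))*(-8*3) = ((-9 + 5) - 4)*(-8*3) = (-4 - 4)*(-24) = -8*(-24) = 192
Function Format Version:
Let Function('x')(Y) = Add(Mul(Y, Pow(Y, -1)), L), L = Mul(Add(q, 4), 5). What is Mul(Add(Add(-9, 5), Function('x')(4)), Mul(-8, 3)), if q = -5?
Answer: 192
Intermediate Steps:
L = -5 (L = Mul(Add(-5, 4), 5) = Mul(-1, 5) = -5)
Function('x')(Y) = -4 (Function('x')(Y) = Add(Mul(Y, Pow(Y, -1)), -5) = Add(1, -5) = -4)
Mul(Add(Add(-9, 5), Function('x')(4)), Mul(-8, 3)) = Mul(Add(Add(-9, 5), -4), Mul(-8, 3)) = Mul(Add(-4, -4), -24) = Mul(-8, -24) = 192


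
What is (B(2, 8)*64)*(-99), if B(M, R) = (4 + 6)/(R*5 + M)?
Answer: -10560/7 ≈ -1508.6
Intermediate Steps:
B(M, R) = 10/(M + 5*R) (B(M, R) = 10/(5*R + M) = 10/(M + 5*R))
(B(2, 8)*64)*(-99) = ((10/(2 + 5*8))*64)*(-99) = ((10/(2 + 40))*64)*(-99) = ((10/42)*64)*(-99) = ((10*(1/42))*64)*(-99) = ((5/21)*64)*(-99) = (320/21)*(-99) = -10560/7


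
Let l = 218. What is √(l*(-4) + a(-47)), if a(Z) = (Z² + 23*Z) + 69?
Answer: 5*√13 ≈ 18.028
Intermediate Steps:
a(Z) = 69 + Z² + 23*Z
√(l*(-4) + a(-47)) = √(218*(-4) + (69 + (-47)² + 23*(-47))) = √(-872 + (69 + 2209 - 1081)) = √(-872 + 1197) = √325 = 5*√13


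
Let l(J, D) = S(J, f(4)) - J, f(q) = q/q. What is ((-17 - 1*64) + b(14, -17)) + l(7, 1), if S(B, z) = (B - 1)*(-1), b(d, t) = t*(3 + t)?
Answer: 144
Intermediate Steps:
f(q) = 1
S(B, z) = 1 - B (S(B, z) = (-1 + B)*(-1) = 1 - B)
l(J, D) = 1 - 2*J (l(J, D) = (1 - J) - J = 1 - 2*J)
((-17 - 1*64) + b(14, -17)) + l(7, 1) = ((-17 - 1*64) - 17*(3 - 17)) + (1 - 2*7) = ((-17 - 64) - 17*(-14)) + (1 - 14) = (-81 + 238) - 13 = 157 - 13 = 144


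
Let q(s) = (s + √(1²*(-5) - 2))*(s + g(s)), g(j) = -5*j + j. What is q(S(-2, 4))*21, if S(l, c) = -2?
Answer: -252 + 126*I*√7 ≈ -252.0 + 333.36*I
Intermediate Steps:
g(j) = -4*j
q(s) = -3*s*(s + I*√7) (q(s) = (s + √(1²*(-5) - 2))*(s - 4*s) = (s + √(1*(-5) - 2))*(-3*s) = (s + √(-5 - 2))*(-3*s) = (s + √(-7))*(-3*s) = (s + I*√7)*(-3*s) = -3*s*(s + I*√7))
q(S(-2, 4))*21 = (3*(-2)*(-1*(-2) - I*√7))*21 = (3*(-2)*(2 - I*√7))*21 = (-12 + 6*I*√7)*21 = -252 + 126*I*√7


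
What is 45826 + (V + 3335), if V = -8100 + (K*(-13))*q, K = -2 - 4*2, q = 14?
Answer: 42881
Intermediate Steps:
K = -10 (K = -2 - 8 = -10)
V = -6280 (V = -8100 - 10*(-13)*14 = -8100 + 130*14 = -8100 + 1820 = -6280)
45826 + (V + 3335) = 45826 + (-6280 + 3335) = 45826 - 2945 = 42881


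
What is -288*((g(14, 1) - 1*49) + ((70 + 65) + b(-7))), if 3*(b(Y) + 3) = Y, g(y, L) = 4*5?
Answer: -28992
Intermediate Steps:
g(y, L) = 20
b(Y) = -3 + Y/3
-288*((g(14, 1) - 1*49) + ((70 + 65) + b(-7))) = -288*((20 - 1*49) + ((70 + 65) + (-3 + (1/3)*(-7)))) = -288*((20 - 49) + (135 + (-3 - 7/3))) = -288*(-29 + (135 - 16/3)) = -288*(-29 + 389/3) = -288*302/3 = -28992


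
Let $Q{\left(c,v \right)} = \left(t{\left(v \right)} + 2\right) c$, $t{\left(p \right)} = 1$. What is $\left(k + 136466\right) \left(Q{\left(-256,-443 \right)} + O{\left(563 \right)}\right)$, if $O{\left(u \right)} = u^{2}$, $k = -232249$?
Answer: $-30286680383$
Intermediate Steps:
$Q{\left(c,v \right)} = 3 c$ ($Q{\left(c,v \right)} = \left(1 + 2\right) c = 3 c$)
$\left(k + 136466\right) \left(Q{\left(-256,-443 \right)} + O{\left(563 \right)}\right) = \left(-232249 + 136466\right) \left(3 \left(-256\right) + 563^{2}\right) = - 95783 \left(-768 + 316969\right) = \left(-95783\right) 316201 = -30286680383$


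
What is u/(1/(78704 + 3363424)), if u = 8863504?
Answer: 30509315296512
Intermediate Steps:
u/(1/(78704 + 3363424)) = 8863504/(1/(78704 + 3363424)) = 8863504/(1/3442128) = 8863504*3442128 = 30509315296512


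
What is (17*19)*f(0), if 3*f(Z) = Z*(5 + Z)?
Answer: 0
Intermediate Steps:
f(Z) = Z*(5 + Z)/3 (f(Z) = (Z*(5 + Z))/3 = Z*(5 + Z)/3)
(17*19)*f(0) = (17*19)*((⅓)*0*(5 + 0)) = 323*((⅓)*0*5) = 323*0 = 0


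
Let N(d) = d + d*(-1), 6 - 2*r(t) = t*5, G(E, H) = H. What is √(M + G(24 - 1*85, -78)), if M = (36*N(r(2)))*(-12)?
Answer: I*√78 ≈ 8.8318*I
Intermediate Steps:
r(t) = 3 - 5*t/2 (r(t) = 3 - t*5/2 = 3 - 5*t/2)
N(d) = 0 (N(d) = d - d = 0)
M = 0 (M = (36*0)*(-12) = 0*(-12) = 0)
√(M + G(24 - 1*85, -78)) = √(0 - 78) = √(-78) = I*√78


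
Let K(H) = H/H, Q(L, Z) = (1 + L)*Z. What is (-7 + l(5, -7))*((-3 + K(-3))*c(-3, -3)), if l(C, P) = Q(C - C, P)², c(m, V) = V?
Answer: 252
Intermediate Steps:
Q(L, Z) = Z*(1 + L)
K(H) = 1
l(C, P) = P² (l(C, P) = (P*(1 + (C - C)))² = (P*(1 + 0))² = (P*1)² = P²)
(-7 + l(5, -7))*((-3 + K(-3))*c(-3, -3)) = (-7 + (-7)²)*((-3 + 1)*(-3)) = (-7 + 49)*(-2*(-3)) = 42*6 = 252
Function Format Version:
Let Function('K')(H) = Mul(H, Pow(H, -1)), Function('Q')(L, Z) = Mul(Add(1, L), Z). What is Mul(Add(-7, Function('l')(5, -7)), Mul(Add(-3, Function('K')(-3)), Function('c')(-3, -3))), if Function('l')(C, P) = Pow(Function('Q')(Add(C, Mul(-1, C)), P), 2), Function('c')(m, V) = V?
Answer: 252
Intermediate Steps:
Function('Q')(L, Z) = Mul(Z, Add(1, L))
Function('K')(H) = 1
Function('l')(C, P) = Pow(P, 2) (Function('l')(C, P) = Pow(Mul(P, Add(1, Add(C, Mul(-1, C)))), 2) = Pow(Mul(P, Add(1, 0)), 2) = Pow(Mul(P, 1), 2) = Pow(P, 2))
Mul(Add(-7, Function('l')(5, -7)), Mul(Add(-3, Function('K')(-3)), Function('c')(-3, -3))) = Mul(Add(-7, Pow(-7, 2)), Mul(Add(-3, 1), -3)) = Mul(Add(-7, 49), Mul(-2, -3)) = Mul(42, 6) = 252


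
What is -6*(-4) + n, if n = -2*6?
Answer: 12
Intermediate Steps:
n = -12
-6*(-4) + n = -6*(-4) - 12 = 24 - 12 = 12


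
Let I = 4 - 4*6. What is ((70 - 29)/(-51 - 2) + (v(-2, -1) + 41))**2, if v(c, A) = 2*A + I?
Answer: 933156/2809 ≈ 332.20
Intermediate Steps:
I = -20 (I = 4 - 24 = -20)
v(c, A) = -20 + 2*A (v(c, A) = 2*A - 20 = -20 + 2*A)
((70 - 29)/(-51 - 2) + (v(-2, -1) + 41))**2 = ((70 - 29)/(-51 - 2) + ((-20 + 2*(-1)) + 41))**2 = (41/(-53) + ((-20 - 2) + 41))**2 = (41*(-1/53) + (-22 + 41))**2 = (-41/53 + 19)**2 = (966/53)**2 = 933156/2809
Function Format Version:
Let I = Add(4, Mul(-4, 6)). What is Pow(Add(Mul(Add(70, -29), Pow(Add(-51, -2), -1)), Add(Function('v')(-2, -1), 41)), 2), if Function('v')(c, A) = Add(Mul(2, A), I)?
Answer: Rational(933156, 2809) ≈ 332.20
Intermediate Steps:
I = -20 (I = Add(4, -24) = -20)
Function('v')(c, A) = Add(-20, Mul(2, A)) (Function('v')(c, A) = Add(Mul(2, A), -20) = Add(-20, Mul(2, A)))
Pow(Add(Mul(Add(70, -29), Pow(Add(-51, -2), -1)), Add(Function('v')(-2, -1), 41)), 2) = Pow(Add(Mul(Add(70, -29), Pow(Add(-51, -2), -1)), Add(Add(-20, Mul(2, -1)), 41)), 2) = Pow(Add(Mul(41, Pow(-53, -1)), Add(Add(-20, -2), 41)), 2) = Pow(Add(Mul(41, Rational(-1, 53)), Add(-22, 41)), 2) = Pow(Add(Rational(-41, 53), 19), 2) = Pow(Rational(966, 53), 2) = Rational(933156, 2809)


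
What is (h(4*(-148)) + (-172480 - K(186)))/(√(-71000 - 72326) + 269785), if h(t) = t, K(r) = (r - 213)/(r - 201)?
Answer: -46692715133/72784089551 + 865369*I*√143326/363920447755 ≈ -0.64152 + 0.00090024*I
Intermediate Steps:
K(r) = (-213 + r)/(-201 + r)
(h(4*(-148)) + (-172480 - K(186)))/(√(-71000 - 72326) + 269785) = (4*(-148) + (-172480 - (-213 + 186)/(-201 + 186)))/(√(-71000 - 72326) + 269785) = (-592 + (-172480 - (-27)/(-15)))/(√(-143326) + 269785) = (-592 + (-172480 - (-1)*(-27)/15))/(I*√143326 + 269785) = (-592 + (-172480 - 1*9/5))/(269785 + I*√143326) = (-592 + (-172480 - 9/5))/(269785 + I*√143326) = (-592 - 862409/5)/(269785 + I*√143326) = -865369/(5*(269785 + I*√143326))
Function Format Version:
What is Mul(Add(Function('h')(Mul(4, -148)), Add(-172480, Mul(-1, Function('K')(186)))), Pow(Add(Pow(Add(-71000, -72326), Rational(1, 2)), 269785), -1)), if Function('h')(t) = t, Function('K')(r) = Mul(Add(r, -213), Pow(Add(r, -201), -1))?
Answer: Add(Rational(-46692715133, 72784089551), Mul(Rational(865369, 363920447755), I, Pow(143326, Rational(1, 2)))) ≈ Add(-0.64152, Mul(0.00090024, I))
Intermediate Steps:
Function('K')(r) = Mul(Pow(Add(-201, r), -1), Add(-213, r)) (Function('K')(r) = Mul(Add(-213, r), Pow(Add(-201, r), -1)) = Mul(Pow(Add(-201, r), -1), Add(-213, r)))
Mul(Add(Function('h')(Mul(4, -148)), Add(-172480, Mul(-1, Function('K')(186)))), Pow(Add(Pow(Add(-71000, -72326), Rational(1, 2)), 269785), -1)) = Mul(Add(Mul(4, -148), Add(-172480, Mul(-1, Mul(Pow(Add(-201, 186), -1), Add(-213, 186))))), Pow(Add(Pow(Add(-71000, -72326), Rational(1, 2)), 269785), -1)) = Mul(Add(-592, Add(-172480, Mul(-1, Mul(Pow(-15, -1), -27)))), Pow(Add(Pow(-143326, Rational(1, 2)), 269785), -1)) = Mul(Add(-592, Add(-172480, Mul(-1, Mul(Rational(-1, 15), -27)))), Pow(Add(Mul(I, Pow(143326, Rational(1, 2))), 269785), -1)) = Mul(Add(-592, Add(-172480, Mul(-1, Rational(9, 5)))), Pow(Add(269785, Mul(I, Pow(143326, Rational(1, 2)))), -1)) = Mul(Add(-592, Add(-172480, Rational(-9, 5))), Pow(Add(269785, Mul(I, Pow(143326, Rational(1, 2)))), -1)) = Mul(Add(-592, Rational(-862409, 5)), Pow(Add(269785, Mul(I, Pow(143326, Rational(1, 2)))), -1)) = Mul(Rational(-865369, 5), Pow(Add(269785, Mul(I, Pow(143326, Rational(1, 2)))), -1))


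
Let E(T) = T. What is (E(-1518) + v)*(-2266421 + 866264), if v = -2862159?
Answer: 4009597397289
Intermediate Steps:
(E(-1518) + v)*(-2266421 + 866264) = (-1518 - 2862159)*(-2266421 + 866264) = -2863677*(-1400157) = 4009597397289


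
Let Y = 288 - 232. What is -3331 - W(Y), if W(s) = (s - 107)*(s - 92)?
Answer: -5167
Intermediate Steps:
Y = 56
W(s) = (-107 + s)*(-92 + s)
-3331 - W(Y) = -3331 - (9844 + 56² - 199*56) = -3331 - (9844 + 3136 - 11144) = -3331 - 1*1836 = -3331 - 1836 = -5167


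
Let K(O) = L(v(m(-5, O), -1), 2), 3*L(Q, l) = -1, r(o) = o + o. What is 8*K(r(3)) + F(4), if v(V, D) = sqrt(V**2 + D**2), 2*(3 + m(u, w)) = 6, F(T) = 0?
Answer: -8/3 ≈ -2.6667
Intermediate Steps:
r(o) = 2*o
m(u, w) = 0 (m(u, w) = -3 + (1/2)*6 = -3 + 3 = 0)
v(V, D) = sqrt(D**2 + V**2)
L(Q, l) = -1/3 (L(Q, l) = (1/3)*(-1) = -1/3)
K(O) = -1/3
8*K(r(3)) + F(4) = 8*(-1/3) + 0 = -8/3 + 0 = -8/3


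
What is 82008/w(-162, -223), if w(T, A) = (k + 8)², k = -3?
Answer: 82008/25 ≈ 3280.3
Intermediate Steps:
w(T, A) = 25 (w(T, A) = (-3 + 8)² = 5² = 25)
82008/w(-162, -223) = 82008/25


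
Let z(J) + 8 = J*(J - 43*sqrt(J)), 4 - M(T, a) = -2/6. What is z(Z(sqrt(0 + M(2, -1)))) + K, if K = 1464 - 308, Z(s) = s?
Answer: 3457/3 - 43*3**(1/4)*13**(3/4)/3 ≈ 1023.2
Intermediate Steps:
M(T, a) = 13/3 (M(T, a) = 4 - (-2)/6 = 4 - 1*(-1/3) = 4 + 1/3 = 13/3)
z(J) = -8 + J*(J - 43*sqrt(J))
K = 1156
z(Z(sqrt(0 + M(2, -1)))) + K = (-8 + (sqrt(0 + 13/3))**2 - 43*(0 + 13/3)**(3/4)) + 1156 = (-8 + (sqrt(13/3))**2 - 43*3**(1/4)*13**(3/4)/3) + 1156 = (-8 + (sqrt(39)/3)**2 - 43*3**(1/4)*13**(3/4)/3) + 1156 = (-8 + 13/3 - 43*3**(1/4)*13**(3/4)/3) + 1156 = (-11/3 - 43*3**(1/4)*13**(3/4)/3) + 1156 = 3457/3 - 43*3**(1/4)*13**(3/4)/3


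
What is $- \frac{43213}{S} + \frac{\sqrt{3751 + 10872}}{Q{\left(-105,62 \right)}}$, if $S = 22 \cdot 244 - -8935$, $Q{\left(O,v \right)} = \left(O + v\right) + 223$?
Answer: $- \frac{43213}{14303} + \frac{\sqrt{14623}}{180} \approx -2.3494$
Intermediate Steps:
$Q{\left(O,v \right)} = 223 + O + v$
$S = 14303$ ($S = 5368 + 8935 = 14303$)
$- \frac{43213}{S} + \frac{\sqrt{3751 + 10872}}{Q{\left(-105,62 \right)}} = - \frac{43213}{14303} + \frac{\sqrt{3751 + 10872}}{223 - 105 + 62} = \left(-43213\right) \frac{1}{14303} + \frac{\sqrt{14623}}{180} = - \frac{43213}{14303} + \sqrt{14623} \cdot \frac{1}{180} = - \frac{43213}{14303} + \frac{\sqrt{14623}}{180}$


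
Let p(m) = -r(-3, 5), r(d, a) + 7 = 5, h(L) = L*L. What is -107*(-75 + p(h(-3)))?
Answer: 7811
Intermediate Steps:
h(L) = L²
r(d, a) = -2 (r(d, a) = -7 + 5 = -2)
p(m) = 2 (p(m) = -1*(-2) = 2)
-107*(-75 + p(h(-3))) = -107*(-75 + 2) = -107*(-73) = 7811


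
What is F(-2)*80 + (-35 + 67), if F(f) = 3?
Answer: 272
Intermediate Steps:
F(-2)*80 + (-35 + 67) = 3*80 + (-35 + 67) = 240 + 32 = 272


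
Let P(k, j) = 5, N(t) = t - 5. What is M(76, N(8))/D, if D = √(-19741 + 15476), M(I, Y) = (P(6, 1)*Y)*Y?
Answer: -9*I*√4265/853 ≈ -0.68905*I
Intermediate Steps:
N(t) = -5 + t
M(I, Y) = 5*Y² (M(I, Y) = (5*Y)*Y = 5*Y²)
D = I*√4265 (D = √(-4265) = I*√4265 ≈ 65.307*I)
M(76, N(8))/D = (5*(-5 + 8)²)/((I*√4265)) = (5*3²)*(-I*√4265/4265) = (5*9)*(-I*√4265/4265) = 45*(-I*√4265/4265) = -9*I*√4265/853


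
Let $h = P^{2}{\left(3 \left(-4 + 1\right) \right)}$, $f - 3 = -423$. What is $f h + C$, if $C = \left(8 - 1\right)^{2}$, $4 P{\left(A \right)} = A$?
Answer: $- \frac{8309}{4} \approx -2077.3$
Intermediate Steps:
$f = -420$ ($f = 3 - 423 = -420$)
$P{\left(A \right)} = \frac{A}{4}$
$C = 49$ ($C = 7^{2} = 49$)
$h = \frac{81}{16}$ ($h = \left(\frac{3 \left(-4 + 1\right)}{4}\right)^{2} = \left(\frac{3 \left(-3\right)}{4}\right)^{2} = \left(\frac{1}{4} \left(-9\right)\right)^{2} = \left(- \frac{9}{4}\right)^{2} = \frac{81}{16} \approx 5.0625$)
$f h + C = \left(-420\right) \frac{81}{16} + 49 = - \frac{8505}{4} + 49 = - \frac{8309}{4}$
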